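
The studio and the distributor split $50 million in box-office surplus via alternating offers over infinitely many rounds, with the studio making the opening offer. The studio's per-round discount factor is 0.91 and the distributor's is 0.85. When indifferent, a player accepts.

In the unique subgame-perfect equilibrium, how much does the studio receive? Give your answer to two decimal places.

In a stationary SPE each proposer offers the other exactly their discounted continuation value.
If the studio keeps x when proposing and the distributor keeps y when proposing, then x = 50 − 0.85y and y = 50 − 0.91x.
Solving: x = 50(1 − 0.85) / (1 − 0.91·0.85) = 7.5 / 0.2265 ≈ 33.1126.
The distributor gets 50 − 33.1126 ≈ 16.8874.

33.11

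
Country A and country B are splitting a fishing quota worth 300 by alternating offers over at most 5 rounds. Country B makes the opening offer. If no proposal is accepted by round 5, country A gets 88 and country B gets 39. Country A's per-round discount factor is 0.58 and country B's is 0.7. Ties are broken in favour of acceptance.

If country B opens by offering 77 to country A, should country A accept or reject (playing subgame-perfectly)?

Reject

Round 5 (country B proposes): country A gets 88 if talks fail, so country B offers 88 and keeps 212.
Round 4 (country A proposes): country B can get 212 next round, worth 0.7 × 212 = 148.4 now, so country A offers 148.4, keeping 151.6.
Round 3 (country B proposes): country A can get 151.6 next round, worth 0.58 × 151.6 = 87.928 now, so country B offers 87.928, keeping 212.072.
Round 2 (country A proposes): country B can get 212.072 next round, worth 0.7 × 212.072 = 148.4504 now. Country A offers 148.4504 and keeps 300 − 148.4504 = 151.5496.
So by rejecting in round 1, country A gets 151.5496 next round, worth 0.58 × 151.5496 = 87.898768 now.
Offer 77 < 87.898768, so country A rejects.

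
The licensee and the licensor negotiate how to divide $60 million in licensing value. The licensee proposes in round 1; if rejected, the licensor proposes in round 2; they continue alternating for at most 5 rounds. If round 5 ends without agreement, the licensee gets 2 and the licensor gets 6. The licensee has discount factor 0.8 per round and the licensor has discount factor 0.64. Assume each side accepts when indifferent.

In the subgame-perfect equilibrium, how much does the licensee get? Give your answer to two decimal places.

46.81

By backward induction:
Round 5 (the licensee proposes): the licensor gets 6 if talks fail, so the licensee offers 6 and keeps 54.
Round 4 (the licensor proposes): the licensee can get 54 next round, worth 0.8 × 54 = 43.2 now; the licensor offers that and keeps 16.8.
Round 3 (the licensee proposes): the licensor can get 16.8 next round, worth 0.64 × 16.8 = 10.752 now; the licensee offers that and keeps 49.248.
Round 2 (the licensor proposes): the licensee can get 49.248 next round, worth 0.8 × 49.248 = 39.3984 now. The licensor offers 39.3984 and keeps 60 − 39.3984 = 20.6016.
Round 1 (the licensee proposes): the licensor can get 20.6016 next round, worth 0.64 × 20.6016 = 13.185024 now; the licensee offers that and keeps 46.814976.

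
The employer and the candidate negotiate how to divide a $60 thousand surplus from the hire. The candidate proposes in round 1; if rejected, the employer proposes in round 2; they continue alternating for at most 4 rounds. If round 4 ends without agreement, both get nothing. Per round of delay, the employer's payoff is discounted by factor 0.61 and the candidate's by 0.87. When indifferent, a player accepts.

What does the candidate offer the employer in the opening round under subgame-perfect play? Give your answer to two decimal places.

Work backward from the last round.
Round 4 (the employer proposes): the candidate will accept anything ≥ 0, so the employer offers 0 and keeps 60.
Round 3 (the candidate proposes): the employer can get 60 next round, worth 0.61 × 60 = 36.6 now, so the candidate offers 36.6, keeping 23.4.
Round 2 (the employer proposes): the candidate can get 23.4 next round, worth 0.87 × 23.4 = 20.358 now; the employer offers that and keeps 39.642.
Round 1 (the candidate proposes): the employer can get 39.642 next round, worth 0.61 × 39.642 = 24.18162 now. The candidate offers 24.18162 and keeps 60 − 24.18162 = 35.81838.

24.18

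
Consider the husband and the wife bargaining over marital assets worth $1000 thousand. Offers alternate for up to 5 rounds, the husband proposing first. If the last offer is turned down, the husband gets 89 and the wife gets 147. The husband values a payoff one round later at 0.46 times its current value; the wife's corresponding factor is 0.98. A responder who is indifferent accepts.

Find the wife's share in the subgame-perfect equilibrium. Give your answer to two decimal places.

By backward induction:
Round 5 (the husband proposes): the wife gets 147 if talks fail, so the husband offers 147 and keeps 853.
Round 4 (the wife proposes): the husband can get 853 next round, worth 0.46 × 853 = 392.38 now, so the wife offers 392.38, keeping 607.62.
Round 3 (the husband proposes): the wife can get 607.62 next round, worth 0.98 × 607.62 = 595.4676 now. The husband offers 595.4676 and keeps 1000 − 595.4676 = 404.5324.
Round 2 (the wife proposes): the husband can get 404.5324 next round, worth 0.46 × 404.5324 = 186.084904 now; the wife offers that and keeps 813.915096.
Round 1 (the husband proposes): the wife can get 813.915096 next round, worth 0.98 × 813.915096 = 797.63679408 now, so the husband offers 797.63679408, keeping 202.36320592.

797.64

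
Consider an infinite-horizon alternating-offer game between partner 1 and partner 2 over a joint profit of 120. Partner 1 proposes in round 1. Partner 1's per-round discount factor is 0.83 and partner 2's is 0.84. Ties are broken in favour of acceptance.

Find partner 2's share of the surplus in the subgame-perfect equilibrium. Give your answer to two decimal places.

In a stationary SPE each proposer offers the other exactly their discounted continuation value.
If partner 1 keeps x when proposing and partner 2 keeps y when proposing, then x = 120 − 0.84y and y = 120 − 0.83x.
Solving: x = 120(1 − 0.84) / (1 − 0.83·0.84) = 19.2 / 0.3028 ≈ 63.4082.
Partner 2 gets 120 − 63.4082 ≈ 56.5918.

56.59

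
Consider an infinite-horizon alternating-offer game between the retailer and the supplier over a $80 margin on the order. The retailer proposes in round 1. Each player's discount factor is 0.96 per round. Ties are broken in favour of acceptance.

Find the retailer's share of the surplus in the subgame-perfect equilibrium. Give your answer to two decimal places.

In a stationary SPE each proposer offers the other exactly their discounted continuation value.
If the retailer keeps x when proposing and the supplier keeps y when proposing, then x = 80 − 0.96y and y = 80 − 0.96x.
Solving: x = 80(1 − 0.96) / (1 − 0.96·0.96) = 3.2 / 0.0784 ≈ 40.8163.
The supplier gets 80 − 40.8163 ≈ 39.1837.

40.82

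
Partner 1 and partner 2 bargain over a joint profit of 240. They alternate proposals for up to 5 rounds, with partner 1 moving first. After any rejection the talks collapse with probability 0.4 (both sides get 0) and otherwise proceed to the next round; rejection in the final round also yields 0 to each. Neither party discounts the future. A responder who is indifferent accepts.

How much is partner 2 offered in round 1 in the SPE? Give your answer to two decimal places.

78.34

By backward induction:
Round 5 (partner 1 proposes): partner 2 will accept anything ≥ 0, so partner 1 offers 0 and keeps 240.
Round 4 (partner 2 proposes): rejecting gives partner 1 an expected 0.6 × 240 = 144, so partner 2 offers 144, keeping 96.
Round 3 (partner 1 proposes): rejecting gives partner 2 an expected 0.6 × 96 = 57.6, so partner 1 offers 57.6, keeping 182.4.
Round 2 (partner 2 proposes): rejecting gives partner 1 an expected 0.6 × 182.4 = 109.44; partner 2 offers that and keeps 130.56.
Round 1 (partner 1 proposes): rejecting gives partner 2 an expected 0.6 × 130.56 = 78.336, so partner 1 offers 78.336, keeping 161.664.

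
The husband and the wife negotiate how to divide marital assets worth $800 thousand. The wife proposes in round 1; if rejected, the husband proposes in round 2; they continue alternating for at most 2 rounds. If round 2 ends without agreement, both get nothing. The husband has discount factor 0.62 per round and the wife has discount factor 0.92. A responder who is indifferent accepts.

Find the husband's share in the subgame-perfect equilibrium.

496

Round 2 (the husband proposes): the wife will accept anything ≥ 0, so the husband offers 0 and keeps 800.
Round 1 (the wife proposes): the husband can get 800 next round, worth 0.62 × 800 = 496 now. The wife offers 496 and keeps 800 − 496 = 304.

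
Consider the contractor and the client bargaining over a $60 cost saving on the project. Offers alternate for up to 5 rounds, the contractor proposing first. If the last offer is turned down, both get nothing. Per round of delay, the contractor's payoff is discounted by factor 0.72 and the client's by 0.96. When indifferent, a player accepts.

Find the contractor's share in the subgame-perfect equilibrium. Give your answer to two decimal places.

32.72

Round 5 (the contractor proposes): the client will accept anything ≥ 0, so the contractor offers 0 and keeps 60.
Round 4 (the client proposes): the contractor can get 60 next round, worth 0.72 × 60 = 43.2 now, so the client offers 43.2, keeping 16.8.
Round 3 (the contractor proposes): the client can get 16.8 next round, worth 0.96 × 16.8 = 16.128 now, so the contractor offers 16.128, keeping 43.872.
Round 2 (the client proposes): the contractor can get 43.872 next round, worth 0.72 × 43.872 = 31.58784 now, so the client offers 31.58784, keeping 28.41216.
Round 1 (the contractor proposes): the client can get 28.41216 next round, worth 0.96 × 28.41216 = 27.2756736 now. The contractor offers 27.2756736 and keeps 60 − 27.2756736 = 32.7243264.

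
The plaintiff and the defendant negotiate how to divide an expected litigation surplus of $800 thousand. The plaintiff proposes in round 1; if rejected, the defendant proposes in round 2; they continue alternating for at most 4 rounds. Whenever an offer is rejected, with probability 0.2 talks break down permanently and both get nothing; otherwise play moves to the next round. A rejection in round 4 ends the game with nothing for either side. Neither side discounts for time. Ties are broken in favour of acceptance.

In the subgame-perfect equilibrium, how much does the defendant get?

537.6

Round 4 (the defendant proposes): the plaintiff will accept anything ≥ 0, so the defendant offers 0 and keeps 800.
Round 3 (the plaintiff proposes): rejecting gives the defendant an expected 0.8 × 800 = 640. The plaintiff offers 640 and keeps 800 − 640 = 160.
Round 2 (the defendant proposes): rejecting gives the plaintiff an expected 0.8 × 160 = 128, so the defendant offers 128, keeping 672.
Round 1 (the plaintiff proposes): rejecting gives the defendant an expected 0.8 × 672 = 537.6, so the plaintiff offers 537.6, keeping 262.4.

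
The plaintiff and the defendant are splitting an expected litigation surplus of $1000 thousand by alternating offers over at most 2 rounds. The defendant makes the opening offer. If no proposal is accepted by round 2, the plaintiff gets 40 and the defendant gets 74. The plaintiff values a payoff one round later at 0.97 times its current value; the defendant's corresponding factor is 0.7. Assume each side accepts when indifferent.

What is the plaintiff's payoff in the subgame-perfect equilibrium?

898.22

Work backward from the last round.
Round 2 (the plaintiff proposes): the defendant gets 74 if talks fail, so the plaintiff offers 74 and keeps 926.
Round 1 (the defendant proposes): the plaintiff can get 926 next round, worth 0.97 × 926 = 898.22 now; the defendant offers that and keeps 101.78.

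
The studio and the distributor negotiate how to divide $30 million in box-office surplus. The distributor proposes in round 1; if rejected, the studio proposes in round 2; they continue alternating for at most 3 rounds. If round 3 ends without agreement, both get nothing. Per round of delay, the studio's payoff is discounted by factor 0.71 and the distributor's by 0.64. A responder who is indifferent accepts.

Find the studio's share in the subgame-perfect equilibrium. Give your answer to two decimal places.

Work backward from the last round.
Round 3 (the distributor proposes): rejection yields 0 for the studio; the distributor offers 0 and keeps 30.
Round 2 (the studio proposes): the distributor can get 30 next round, worth 0.64 × 30 = 19.2 now, so the studio offers 19.2, keeping 10.8.
Round 1 (the distributor proposes): the studio can get 10.8 next round, worth 0.71 × 10.8 = 7.668 now; the distributor offers that and keeps 22.332.

7.67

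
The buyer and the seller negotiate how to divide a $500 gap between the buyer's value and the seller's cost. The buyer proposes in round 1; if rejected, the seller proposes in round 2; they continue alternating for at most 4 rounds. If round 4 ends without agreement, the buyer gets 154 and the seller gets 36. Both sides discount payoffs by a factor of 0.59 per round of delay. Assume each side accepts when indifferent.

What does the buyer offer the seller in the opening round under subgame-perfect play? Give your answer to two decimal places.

Solve by backward induction from round 4.
Round 4 (the seller proposes): the buyer gets 154 if talks fail, so the seller offers 154 and keeps 346.
Round 3 (the buyer proposes): the seller can get 346 next round, worth 0.59 × 346 = 204.14 now. The buyer offers 204.14 and keeps 500 − 204.14 = 295.86.
Round 2 (the seller proposes): the buyer can get 295.86 next round, worth 0.59 × 295.86 = 174.5574 now; the seller offers that and keeps 325.4426.
Round 1 (the buyer proposes): the seller can get 325.4426 next round, worth 0.59 × 325.4426 = 192.011134 now, so the buyer offers 192.011134, keeping 307.988866.

192.01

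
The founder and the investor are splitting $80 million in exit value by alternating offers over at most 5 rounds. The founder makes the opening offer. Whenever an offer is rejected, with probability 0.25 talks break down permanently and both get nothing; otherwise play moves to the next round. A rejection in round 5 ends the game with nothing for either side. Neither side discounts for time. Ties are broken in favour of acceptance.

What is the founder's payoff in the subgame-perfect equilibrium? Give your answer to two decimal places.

Round 5 (the founder proposes): the investor will accept anything ≥ 0, so the founder offers 0 and keeps 80.
Round 4 (the investor proposes): rejecting gives the founder an expected 0.75 × 80 = 60, so the investor offers 60, keeping 20.
Round 3 (the founder proposes): rejecting gives the investor an expected 0.75 × 20 = 15, so the founder offers 15, keeping 65.
Round 2 (the investor proposes): rejecting gives the founder an expected 0.75 × 65 = 48.75, so the investor offers 48.75, keeping 31.25.
Round 1 (the founder proposes): rejecting gives the investor an expected 0.75 × 31.25 = 23.4375. The founder offers 23.4375 and keeps 80 − 23.4375 = 56.5625.

56.56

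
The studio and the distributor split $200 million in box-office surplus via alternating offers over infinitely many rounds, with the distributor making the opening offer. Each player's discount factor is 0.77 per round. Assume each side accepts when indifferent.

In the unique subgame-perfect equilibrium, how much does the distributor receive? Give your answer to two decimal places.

When the distributor proposes, the studio accepts any offer worth at least 0.77 times what the studio would get by proposing next round; and vice versa.
This gives x = 200 − 0.77y and y = 200 − 0.77x, where x and y are each side's share when it proposes.
Hence (1 − 0.77·0.77)x = 200(1 − 0.77), i.e. 0.4071·x = 46.
x ≈ 112.9944; the studio's share is 200 − x ≈ 87.0056.

112.99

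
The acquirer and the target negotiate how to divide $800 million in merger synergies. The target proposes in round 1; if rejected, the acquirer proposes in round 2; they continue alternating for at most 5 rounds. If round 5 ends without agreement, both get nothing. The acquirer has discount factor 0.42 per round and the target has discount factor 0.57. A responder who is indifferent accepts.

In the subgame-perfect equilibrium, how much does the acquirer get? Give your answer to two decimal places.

179.07

By backward induction:
Round 5 (the target proposes): the acquirer will accept anything ≥ 0, so the target offers 0 and keeps 800.
Round 4 (the acquirer proposes): the target can get 800 next round, worth 0.57 × 800 = 456 now, so the acquirer offers 456, keeping 344.
Round 3 (the target proposes): the acquirer can get 344 next round, worth 0.42 × 344 = 144.48 now. The target offers 144.48 and keeps 800 − 144.48 = 655.52.
Round 2 (the acquirer proposes): the target can get 655.52 next round, worth 0.57 × 655.52 = 373.6464 now; the acquirer offers that and keeps 426.3536.
Round 1 (the target proposes): the acquirer can get 426.3536 next round, worth 0.42 × 426.3536 = 179.068512 now; the target offers that and keeps 620.931488.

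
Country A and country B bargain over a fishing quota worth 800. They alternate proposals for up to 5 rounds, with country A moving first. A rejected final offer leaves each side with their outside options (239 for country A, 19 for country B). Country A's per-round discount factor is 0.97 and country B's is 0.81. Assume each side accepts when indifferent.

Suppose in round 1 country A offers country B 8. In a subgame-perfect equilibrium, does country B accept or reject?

Round 5 (country A proposes): country B gets 19 if talks fail, so country A offers 19 and keeps 781.
Round 4 (country B proposes): country A can get 781 next round, worth 0.97 × 781 = 757.57 now. Country B offers 757.57 and keeps 800 − 757.57 = 42.43.
Round 3 (country A proposes): country B can get 42.43 next round, worth 0.81 × 42.43 = 34.3683 now; country A offers that and keeps 765.6317.
Round 2 (country B proposes): country A can get 765.6317 next round, worth 0.97 × 765.6317 = 742.662749 now; country B offers that and keeps 57.337251.
So by rejecting in round 1, country B gets 57.337251 next round, worth 0.81 × 57.337251 = 46.44317331 now.
Offer 8 < 46.44317331, so country B rejects.

Reject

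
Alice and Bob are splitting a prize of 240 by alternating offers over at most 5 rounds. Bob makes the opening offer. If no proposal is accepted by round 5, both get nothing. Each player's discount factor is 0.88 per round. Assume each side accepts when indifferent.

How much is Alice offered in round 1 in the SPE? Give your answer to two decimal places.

Round 5 (Bob proposes): Alice will accept anything ≥ 0, so Bob offers 0 and keeps 240.
Round 4 (Alice proposes): Bob can get 240 next round, worth 0.88 × 240 = 211.2 now. Alice offers 211.2 and keeps 240 − 211.2 = 28.8.
Round 3 (Bob proposes): Alice can get 28.8 next round, worth 0.88 × 28.8 = 25.344 now, so Bob offers 25.344, keeping 214.656.
Round 2 (Alice proposes): Bob can get 214.656 next round, worth 0.88 × 214.656 = 188.89728 now; Alice offers that and keeps 51.10272.
Round 1 (Bob proposes): Alice can get 51.10272 next round, worth 0.88 × 51.10272 = 44.9703936 now, so Bob offers 44.9703936, keeping 195.0296064.

44.97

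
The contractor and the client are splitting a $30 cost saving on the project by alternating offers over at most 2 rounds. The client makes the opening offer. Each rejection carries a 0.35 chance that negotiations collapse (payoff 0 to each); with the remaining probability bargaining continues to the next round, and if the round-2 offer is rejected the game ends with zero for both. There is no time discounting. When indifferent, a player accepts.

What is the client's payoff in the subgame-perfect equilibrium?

Round 2 (the contractor proposes): the client will accept anything ≥ 0, so the contractor offers 0 and keeps 30.
Round 1 (the client proposes): rejecting gives the contractor an expected 0.65 × 30 = 19.5, so the client offers 19.5, keeping 10.5.

10.5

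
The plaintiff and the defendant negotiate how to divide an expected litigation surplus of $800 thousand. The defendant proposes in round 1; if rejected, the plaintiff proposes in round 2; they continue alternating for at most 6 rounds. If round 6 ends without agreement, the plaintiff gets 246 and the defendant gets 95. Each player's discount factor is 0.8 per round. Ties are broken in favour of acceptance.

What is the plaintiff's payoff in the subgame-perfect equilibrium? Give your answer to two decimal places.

440.93

Round 6 (the plaintiff proposes): the defendant gets 95 if talks fail, so the plaintiff offers 95 and keeps 705.
Round 5 (the defendant proposes): the plaintiff can get 705 next round, worth 0.8 × 705 = 564 now. The defendant offers 564 and keeps 800 − 564 = 236.
Round 4 (the plaintiff proposes): the defendant can get 236 next round, worth 0.8 × 236 = 188.8 now. The plaintiff offers 188.8 and keeps 800 − 188.8 = 611.2.
Round 3 (the defendant proposes): the plaintiff can get 611.2 next round, worth 0.8 × 611.2 = 488.96 now; the defendant offers that and keeps 311.04.
Round 2 (the plaintiff proposes): the defendant can get 311.04 next round, worth 0.8 × 311.04 = 248.832 now; the plaintiff offers that and keeps 551.168.
Round 1 (the defendant proposes): the plaintiff can get 551.168 next round, worth 0.8 × 551.168 = 440.9344 now; the defendant offers that and keeps 359.0656.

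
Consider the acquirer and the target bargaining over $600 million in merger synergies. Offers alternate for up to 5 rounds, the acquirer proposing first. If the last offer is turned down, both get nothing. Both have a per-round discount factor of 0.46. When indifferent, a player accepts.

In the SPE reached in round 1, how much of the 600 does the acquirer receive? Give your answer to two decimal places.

419.42

Round 5 (the acquirer proposes): rejection yields 0 for the target; the acquirer offers 0 and keeps 600.
Round 4 (the target proposes): the acquirer can get 600 next round, worth 0.46 × 600 = 276 now, so the target offers 276, keeping 324.
Round 3 (the acquirer proposes): the target can get 324 next round, worth 0.46 × 324 = 149.04 now, so the acquirer offers 149.04, keeping 450.96.
Round 2 (the target proposes): the acquirer can get 450.96 next round, worth 0.46 × 450.96 = 207.4416 now; the target offers that and keeps 392.5584.
Round 1 (the acquirer proposes): the target can get 392.5584 next round, worth 0.46 × 392.5584 = 180.576864 now, so the acquirer offers 180.576864, keeping 419.423136.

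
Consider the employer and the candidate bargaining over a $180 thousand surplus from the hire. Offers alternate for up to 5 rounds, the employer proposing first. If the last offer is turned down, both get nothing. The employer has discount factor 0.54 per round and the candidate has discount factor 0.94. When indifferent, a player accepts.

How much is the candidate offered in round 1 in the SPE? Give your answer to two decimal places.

Round 5 (the employer proposes): the candidate will accept anything ≥ 0, so the employer offers 0 and keeps 180.
Round 4 (the candidate proposes): the employer can get 180 next round, worth 0.54 × 180 = 97.2 now. The candidate offers 97.2 and keeps 180 − 97.2 = 82.8.
Round 3 (the employer proposes): the candidate can get 82.8 next round, worth 0.94 × 82.8 = 77.832 now. The employer offers 77.832 and keeps 180 − 77.832 = 102.168.
Round 2 (the candidate proposes): the employer can get 102.168 next round, worth 0.54 × 102.168 = 55.17072 now, so the candidate offers 55.17072, keeping 124.82928.
Round 1 (the employer proposes): the candidate can get 124.82928 next round, worth 0.94 × 124.82928 = 117.3395232 now; the employer offers that and keeps 62.6604768.

117.34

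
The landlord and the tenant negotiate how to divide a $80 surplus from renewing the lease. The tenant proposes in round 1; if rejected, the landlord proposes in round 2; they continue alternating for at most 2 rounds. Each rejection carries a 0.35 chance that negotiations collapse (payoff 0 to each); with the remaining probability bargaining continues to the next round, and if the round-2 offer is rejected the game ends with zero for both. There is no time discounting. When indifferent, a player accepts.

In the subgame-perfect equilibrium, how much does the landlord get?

52

Round 2 (the landlord proposes): rejection yields 0 for the tenant; the landlord offers 0 and keeps 80.
Round 1 (the tenant proposes): rejecting gives the landlord an expected 0.65 × 80 = 52; the tenant offers that and keeps 28.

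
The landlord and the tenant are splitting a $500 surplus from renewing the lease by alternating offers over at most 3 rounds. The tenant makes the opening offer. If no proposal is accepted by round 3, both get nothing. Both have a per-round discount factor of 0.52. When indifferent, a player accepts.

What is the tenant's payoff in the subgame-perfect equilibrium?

Round 3 (the tenant proposes): rejection yields 0 for the landlord; the tenant offers 0 and keeps 500.
Round 2 (the landlord proposes): the tenant can get 500 next round, worth 0.52 × 500 = 260 now. The landlord offers 260 and keeps 500 − 260 = 240.
Round 1 (the tenant proposes): the landlord can get 240 next round, worth 0.52 × 240 = 124.8 now. The tenant offers 124.8 and keeps 500 − 124.8 = 375.2.

375.2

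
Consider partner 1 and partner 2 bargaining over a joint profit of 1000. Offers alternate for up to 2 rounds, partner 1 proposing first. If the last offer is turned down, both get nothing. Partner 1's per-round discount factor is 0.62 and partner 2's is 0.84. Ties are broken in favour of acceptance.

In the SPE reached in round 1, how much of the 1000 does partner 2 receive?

840

Round 2 (partner 2 proposes): rejection yields 0 for partner 1; partner 2 offers 0 and keeps 1000.
Round 1 (partner 1 proposes): partner 2 can get 1000 next round, worth 0.84 × 1000 = 840 now, so partner 1 offers 840, keeping 160.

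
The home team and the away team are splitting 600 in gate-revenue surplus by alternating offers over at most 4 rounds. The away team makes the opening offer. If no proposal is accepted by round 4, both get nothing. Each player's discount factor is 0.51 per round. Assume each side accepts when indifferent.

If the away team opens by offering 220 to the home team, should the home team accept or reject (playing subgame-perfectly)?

Reject

Round 4 (the home team proposes): rejection yields 0 for the away team; the home team offers 0 and keeps 600.
Round 3 (the away team proposes): the home team can get 600 next round, worth 0.51 × 600 = 306 now, so the away team offers 306, keeping 294.
Round 2 (the home team proposes): the away team can get 294 next round, worth 0.51 × 294 = 149.94 now. The home team offers 149.94 and keeps 600 − 149.94 = 450.06.
So by rejecting in round 1, the home team gets 450.06 next round, worth 0.51 × 450.06 = 229.5306 now.
Offer 220 < 229.5306, so the home team rejects.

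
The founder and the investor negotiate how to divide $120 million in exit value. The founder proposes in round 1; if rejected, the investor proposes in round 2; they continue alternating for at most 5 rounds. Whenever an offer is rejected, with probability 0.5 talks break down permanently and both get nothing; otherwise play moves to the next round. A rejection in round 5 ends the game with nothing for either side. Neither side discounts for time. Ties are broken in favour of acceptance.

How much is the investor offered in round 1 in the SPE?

Round 5 (the founder proposes): rejection yields 0 for the investor; the founder offers 0 and keeps 120.
Round 4 (the investor proposes): rejecting gives the founder an expected 0.5 × 120 = 60. The investor offers 60 and keeps 120 − 60 = 60.
Round 3 (the founder proposes): rejecting gives the investor an expected 0.5 × 60 = 30, so the founder offers 30, keeping 90.
Round 2 (the investor proposes): rejecting gives the founder an expected 0.5 × 90 = 45; the investor offers that and keeps 75.
Round 1 (the founder proposes): rejecting gives the investor an expected 0.5 × 75 = 37.5. The founder offers 37.5 and keeps 120 − 37.5 = 82.5.

37.5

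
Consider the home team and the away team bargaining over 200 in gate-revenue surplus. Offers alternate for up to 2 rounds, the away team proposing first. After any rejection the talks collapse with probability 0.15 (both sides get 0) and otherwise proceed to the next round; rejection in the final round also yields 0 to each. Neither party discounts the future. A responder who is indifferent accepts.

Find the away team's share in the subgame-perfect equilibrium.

By backward induction:
Round 2 (the home team proposes): the away team will accept anything ≥ 0, so the home team offers 0 and keeps 200.
Round 1 (the away team proposes): rejecting gives the home team an expected 0.85 × 200 = 170; the away team offers that and keeps 30.

30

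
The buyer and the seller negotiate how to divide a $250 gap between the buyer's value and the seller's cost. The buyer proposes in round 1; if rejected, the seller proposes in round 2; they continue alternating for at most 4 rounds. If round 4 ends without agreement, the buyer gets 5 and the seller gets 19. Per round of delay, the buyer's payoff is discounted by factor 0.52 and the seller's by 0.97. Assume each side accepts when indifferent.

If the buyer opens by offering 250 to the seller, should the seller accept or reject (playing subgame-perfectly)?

Accept

Work out the seller's continuation value if the offer is rejected.
Round 4 (the seller proposes): the buyer gets 5 if talks fail, so the seller offers 5 and keeps 245.
Round 3 (the buyer proposes): the seller can get 245 next round, worth 0.97 × 245 = 237.65 now, so the buyer offers 237.65, keeping 12.35.
Round 2 (the seller proposes): the buyer can get 12.35 next round, worth 0.52 × 12.35 = 6.422 now, so the seller offers 6.422, keeping 243.578.
So by rejecting in round 1, the seller gets 243.578 next round, worth 0.97 × 243.578 = 236.27066 now.
Offer 250 ≥ 236.27066, so the seller accepts.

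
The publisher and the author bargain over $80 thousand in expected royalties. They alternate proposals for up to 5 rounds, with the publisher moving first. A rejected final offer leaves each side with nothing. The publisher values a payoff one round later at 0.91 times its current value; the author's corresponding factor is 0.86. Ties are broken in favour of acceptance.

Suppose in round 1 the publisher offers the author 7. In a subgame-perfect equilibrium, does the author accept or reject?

Reject

Round 5 (the publisher proposes): rejection yields 0 for the author; the publisher offers 0 and keeps 80.
Round 4 (the author proposes): the publisher can get 80 next round, worth 0.91 × 80 = 72.8 now; the author offers that and keeps 7.2.
Round 3 (the publisher proposes): the author can get 7.2 next round, worth 0.86 × 7.2 = 6.192 now; the publisher offers that and keeps 73.808.
Round 2 (the author proposes): the publisher can get 73.808 next round, worth 0.91 × 73.808 = 67.16528 now; the author offers that and keeps 12.83472.
So by rejecting in round 1, the author gets 12.83472 next round, worth 0.86 × 12.83472 = 11.0378592 now.
Offer 7 < 11.0378592, so the author rejects.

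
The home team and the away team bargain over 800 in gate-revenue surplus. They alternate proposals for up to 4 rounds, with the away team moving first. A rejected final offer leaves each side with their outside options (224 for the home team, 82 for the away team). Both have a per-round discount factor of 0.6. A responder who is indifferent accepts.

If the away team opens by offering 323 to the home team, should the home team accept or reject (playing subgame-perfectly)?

Reject

Round 4 (the home team proposes): the away team gets 82 if talks fail, so the home team offers 82 and keeps 718.
Round 3 (the away team proposes): the home team can get 718 next round, worth 0.6 × 718 = 430.8 now. The away team offers 430.8 and keeps 800 − 430.8 = 369.2.
Round 2 (the home team proposes): the away team can get 369.2 next round, worth 0.6 × 369.2 = 221.52 now. The home team offers 221.52 and keeps 800 − 221.52 = 578.48.
So by rejecting in round 1, the home team gets 578.48 next round, worth 0.6 × 578.48 = 347.088 now.
Offer 323 < 347.088, so the home team rejects.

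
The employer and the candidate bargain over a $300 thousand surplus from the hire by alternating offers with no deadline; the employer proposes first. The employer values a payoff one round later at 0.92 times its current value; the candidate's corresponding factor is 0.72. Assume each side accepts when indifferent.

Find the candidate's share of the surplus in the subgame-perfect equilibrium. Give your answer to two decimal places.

Let x be the employer's share when the employer proposes and y be the candidate's share when the candidate proposes.
The candidate accepts iff offered ≥ 0.72·y, so x = 300 − 0.72y. Symmetrically y = 300 − 0.92x.
Substituting: x = 300 − 0.72(300 − 0.92x), giving x(1 − 0.92·0.72) = 300(1 − 0.72).
So x = 300 × 0.28 / 0.3376 ≈ 248.8152, and the candidate receives 300 − x ≈ 51.1848.

51.18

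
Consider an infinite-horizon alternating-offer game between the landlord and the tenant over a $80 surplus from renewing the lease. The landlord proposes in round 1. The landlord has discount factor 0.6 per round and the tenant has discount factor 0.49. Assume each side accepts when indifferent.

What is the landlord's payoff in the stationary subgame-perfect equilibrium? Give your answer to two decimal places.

57.79

Let x be the landlord's share when the landlord proposes and y be the tenant's share when the tenant proposes.
The tenant accepts iff offered ≥ 0.49·y, so x = 80 − 0.49y. Symmetrically y = 80 − 0.6x.
Substituting: x = 80 − 0.49(80 − 0.6x), giving x(1 − 0.6·0.49) = 80(1 − 0.49).
So x = 80 × 0.51 / 0.706 ≈ 57.7904, and the tenant receives 80 − x ≈ 22.2096.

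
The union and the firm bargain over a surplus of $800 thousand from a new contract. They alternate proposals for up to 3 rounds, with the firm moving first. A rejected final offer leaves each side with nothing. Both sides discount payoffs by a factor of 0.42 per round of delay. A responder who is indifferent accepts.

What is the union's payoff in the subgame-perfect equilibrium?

194.88

Round 3 (the firm proposes): rejection yields 0 for the union; the firm offers 0 and keeps 800.
Round 2 (the union proposes): the firm can get 800 next round, worth 0.42 × 800 = 336 now. The union offers 336 and keeps 800 − 336 = 464.
Round 1 (the firm proposes): the union can get 464 next round, worth 0.42 × 464 = 194.88 now, so the firm offers 194.88, keeping 605.12.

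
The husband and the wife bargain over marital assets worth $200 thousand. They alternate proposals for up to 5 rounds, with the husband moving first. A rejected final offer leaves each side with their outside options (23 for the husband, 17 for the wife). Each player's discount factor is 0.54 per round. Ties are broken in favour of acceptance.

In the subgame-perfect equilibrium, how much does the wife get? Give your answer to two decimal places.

65.61

Solve by backward induction from round 5.
Round 5 (the husband proposes): the wife gets 17 if talks fail, so the husband offers 17 and keeps 183.
Round 4 (the wife proposes): the husband can get 183 next round, worth 0.54 × 183 = 98.82 now; the wife offers that and keeps 101.18.
Round 3 (the husband proposes): the wife can get 101.18 next round, worth 0.54 × 101.18 = 54.6372 now; the husband offers that and keeps 145.3628.
Round 2 (the wife proposes): the husband can get 145.3628 next round, worth 0.54 × 145.3628 = 78.495912 now; the wife offers that and keeps 121.504088.
Round 1 (the husband proposes): the wife can get 121.504088 next round, worth 0.54 × 121.504088 = 65.61220752 now. The husband offers 65.61220752 and keeps 200 − 65.61220752 = 134.38779248.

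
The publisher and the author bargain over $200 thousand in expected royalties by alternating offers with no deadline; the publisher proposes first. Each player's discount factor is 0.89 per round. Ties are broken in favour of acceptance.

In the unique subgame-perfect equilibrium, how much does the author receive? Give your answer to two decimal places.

94.18

When the publisher proposes, the author accepts any offer worth at least 0.89 times what the author would get by proposing next round; and vice versa.
This gives x = 200 − 0.89y and y = 200 − 0.89x, where x and y are each side's share when it proposes.
Hence (1 − 0.89·0.89)x = 200(1 − 0.89), i.e. 0.2079·x = 22.
x ≈ 105.8201; the author's share is 200 − x ≈ 94.1799.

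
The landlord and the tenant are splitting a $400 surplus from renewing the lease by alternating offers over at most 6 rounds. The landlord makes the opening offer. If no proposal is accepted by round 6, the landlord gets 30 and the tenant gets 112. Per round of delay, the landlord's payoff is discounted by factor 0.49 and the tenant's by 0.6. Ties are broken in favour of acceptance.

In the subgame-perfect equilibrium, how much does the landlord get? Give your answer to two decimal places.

Round 6 (the tenant proposes): the landlord gets 30 if talks fail, so the tenant offers 30 and keeps 370.
Round 5 (the landlord proposes): the tenant can get 370 next round, worth 0.6 × 370 = 222 now, so the landlord offers 222, keeping 178.
Round 4 (the tenant proposes): the landlord can get 178 next round, worth 0.49 × 178 = 87.22 now; the tenant offers that and keeps 312.78.
Round 3 (the landlord proposes): the tenant can get 312.78 next round, worth 0.6 × 312.78 = 187.668 now. The landlord offers 187.668 and keeps 400 − 187.668 = 212.332.
Round 2 (the tenant proposes): the landlord can get 212.332 next round, worth 0.49 × 212.332 = 104.04268 now. The tenant offers 104.04268 and keeps 400 − 104.04268 = 295.95732.
Round 1 (the landlord proposes): the tenant can get 295.95732 next round, worth 0.6 × 295.95732 = 177.574392 now; the landlord offers that and keeps 222.425608.

222.43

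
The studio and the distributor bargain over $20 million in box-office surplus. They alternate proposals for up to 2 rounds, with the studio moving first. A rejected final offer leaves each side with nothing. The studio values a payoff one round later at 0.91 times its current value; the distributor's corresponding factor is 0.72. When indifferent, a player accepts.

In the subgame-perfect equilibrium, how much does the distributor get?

14.4

Round 2 (the distributor proposes): the studio will accept anything ≥ 0, so the distributor offers 0 and keeps 20.
Round 1 (the studio proposes): the distributor can get 20 next round, worth 0.72 × 20 = 14.4 now. The studio offers 14.4 and keeps 20 − 14.4 = 5.6.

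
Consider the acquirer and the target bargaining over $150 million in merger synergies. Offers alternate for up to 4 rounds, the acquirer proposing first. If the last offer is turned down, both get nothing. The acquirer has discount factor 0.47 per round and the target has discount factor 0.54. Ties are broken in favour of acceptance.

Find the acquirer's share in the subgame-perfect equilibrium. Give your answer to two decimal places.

Work backward from the last round.
Round 4 (the target proposes): the acquirer will accept anything ≥ 0, so the target offers 0 and keeps 150.
Round 3 (the acquirer proposes): the target can get 150 next round, worth 0.54 × 150 = 81 now, so the acquirer offers 81, keeping 69.
Round 2 (the target proposes): the acquirer can get 69 next round, worth 0.47 × 69 = 32.43 now, so the target offers 32.43, keeping 117.57.
Round 1 (the acquirer proposes): the target can get 117.57 next round, worth 0.54 × 117.57 = 63.4878 now, so the acquirer offers 63.4878, keeping 86.5122.

86.51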